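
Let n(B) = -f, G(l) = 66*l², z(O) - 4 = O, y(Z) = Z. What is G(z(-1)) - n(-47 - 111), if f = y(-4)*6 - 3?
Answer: 567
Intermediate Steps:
z(O) = 4 + O
f = -27 (f = -4*6 - 3 = -24 - 3 = -27)
n(B) = 27 (n(B) = -1*(-27) = 27)
G(z(-1)) - n(-47 - 111) = 66*(4 - 1)² - 1*27 = 66*3² - 27 = 66*9 - 27 = 594 - 27 = 567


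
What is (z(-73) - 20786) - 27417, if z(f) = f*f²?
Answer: -437220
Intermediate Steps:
z(f) = f³
(z(-73) - 20786) - 27417 = ((-73)³ - 20786) - 27417 = (-389017 - 20786) - 27417 = -409803 - 27417 = -437220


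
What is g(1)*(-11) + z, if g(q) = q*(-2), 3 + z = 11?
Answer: 30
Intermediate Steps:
z = 8 (z = -3 + 11 = 8)
g(q) = -2*q
g(1)*(-11) + z = -2*1*(-11) + 8 = -2*(-11) + 8 = 22 + 8 = 30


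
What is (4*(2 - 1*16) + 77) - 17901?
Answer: -17880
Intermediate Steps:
(4*(2 - 1*16) + 77) - 17901 = (4*(2 - 16) + 77) - 17901 = (4*(-14) + 77) - 17901 = (-56 + 77) - 17901 = 21 - 17901 = -17880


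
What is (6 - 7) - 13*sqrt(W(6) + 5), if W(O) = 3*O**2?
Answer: -1 - 13*sqrt(113) ≈ -139.19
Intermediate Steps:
(6 - 7) - 13*sqrt(W(6) + 5) = (6 - 7) - 13*sqrt(3*6**2 + 5) = -1 - 13*sqrt(3*36 + 5) = -1 - 13*sqrt(108 + 5) = -1 - 13*sqrt(113)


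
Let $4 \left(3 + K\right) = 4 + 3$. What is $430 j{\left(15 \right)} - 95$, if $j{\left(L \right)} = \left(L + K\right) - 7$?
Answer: $\frac{5615}{2} \approx 2807.5$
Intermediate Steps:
$K = - \frac{5}{4}$ ($K = -3 + \frac{4 + 3}{4} = -3 + \frac{1}{4} \cdot 7 = -3 + \frac{7}{4} = - \frac{5}{4} \approx -1.25$)
$j{\left(L \right)} = - \frac{33}{4} + L$ ($j{\left(L \right)} = \left(L - \frac{5}{4}\right) - 7 = \left(- \frac{5}{4} + L\right) - 7 = - \frac{33}{4} + L$)
$430 j{\left(15 \right)} - 95 = 430 \left(- \frac{33}{4} + 15\right) - 95 = 430 \cdot \frac{27}{4} - 95 = \frac{5805}{2} - 95 = \frac{5615}{2}$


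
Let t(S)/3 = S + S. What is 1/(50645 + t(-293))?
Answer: 1/48887 ≈ 2.0455e-5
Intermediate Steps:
t(S) = 6*S (t(S) = 3*(S + S) = 3*(2*S) = 6*S)
1/(50645 + t(-293)) = 1/(50645 + 6*(-293)) = 1/(50645 - 1758) = 1/48887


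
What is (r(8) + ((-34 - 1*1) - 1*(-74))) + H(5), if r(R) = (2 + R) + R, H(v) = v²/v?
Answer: 62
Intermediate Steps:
H(v) = v
r(R) = 2 + 2*R
(r(8) + ((-34 - 1*1) - 1*(-74))) + H(5) = ((2 + 2*8) + ((-34 - 1*1) - 1*(-74))) + 5 = ((2 + 16) + ((-34 - 1) + 74)) + 5 = (18 + (-35 + 74)) + 5 = (18 + 39) + 5 = 57 + 5 = 62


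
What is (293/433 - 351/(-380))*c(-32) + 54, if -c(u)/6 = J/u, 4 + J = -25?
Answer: 119253459/2632640 ≈ 45.298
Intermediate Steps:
J = -29 (J = -4 - 25 = -29)
c(u) = 174/u (c(u) = -(-174)/u = 174/u)
(293/433 - 351/(-380))*c(-32) + 54 = (293/433 - 351/(-380))*(174/(-32)) + 54 = (293*(1/433) - 351*(-1/380))*(174*(-1/32)) + 54 = (293/433 + 351/380)*(-87/16) + 54 = (263323/164540)*(-87/16) + 54 = -22909101/2632640 + 54 = 119253459/2632640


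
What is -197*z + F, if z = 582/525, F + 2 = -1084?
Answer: -228268/175 ≈ -1304.4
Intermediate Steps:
F = -1086 (F = -2 - 1084 = -1086)
z = 194/175 (z = 582*(1/525) = 194/175 ≈ 1.1086)
-197*z + F = -197*194/175 - 1086 = -38218/175 - 1086 = -228268/175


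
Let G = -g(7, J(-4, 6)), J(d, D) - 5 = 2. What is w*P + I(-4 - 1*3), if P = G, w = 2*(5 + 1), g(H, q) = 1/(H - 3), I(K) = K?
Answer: -10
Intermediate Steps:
J(d, D) = 7 (J(d, D) = 5 + 2 = 7)
g(H, q) = 1/(-3 + H)
w = 12 (w = 2*6 = 12)
G = -1/4 (G = -1/(-3 + 7) = -1/4 ≈ -0.25000)
P = -1/4 ≈ -0.25000
w*P + I(-4 - 1*3) = 12*(-1/4) + (-4 - 1*3) = -3 + (-4 - 3) = -3 - 7 = -10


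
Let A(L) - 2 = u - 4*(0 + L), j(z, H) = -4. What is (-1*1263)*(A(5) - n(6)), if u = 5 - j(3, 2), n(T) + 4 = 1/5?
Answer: 32838/5 ≈ 6567.6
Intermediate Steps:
n(T) = -19/5 (n(T) = -4 + 1/5 = -4 + ⅕ = -19/5)
u = 9 (u = 5 - 1*(-4) = 5 + 4 = 9)
A(L) = 11 - 4*L (A(L) = 2 + (9 - 4*(0 + L)) = 2 + (9 - 4*L) = 11 - 4*L)
(-1*1263)*(A(5) - n(6)) = (-1*1263)*((11 - 4*5) - 1*(-19/5)) = -1263*((11 - 20) + 19/5) = -1263*(-9 + 19/5) = -1263*(-26/5) = 32838/5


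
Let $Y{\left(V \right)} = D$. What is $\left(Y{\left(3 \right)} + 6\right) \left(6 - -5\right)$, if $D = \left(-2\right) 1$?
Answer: $44$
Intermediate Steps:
$D = -2$
$Y{\left(V \right)} = -2$
$\left(Y{\left(3 \right)} + 6\right) \left(6 - -5\right) = \left(-2 + 6\right) \left(6 - -5\right) = 4 \left(6 + 5\right) = 4 \cdot 11 = 44$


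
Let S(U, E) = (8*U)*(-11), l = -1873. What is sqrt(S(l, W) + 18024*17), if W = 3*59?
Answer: 8*sqrt(7363) ≈ 686.46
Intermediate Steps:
W = 177
S(U, E) = -88*U
sqrt(S(l, W) + 18024*17) = sqrt(-88*(-1873) + 18024*17) = sqrt(164824 + 306408) = sqrt(471232) = 8*sqrt(7363)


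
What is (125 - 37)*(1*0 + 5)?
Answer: 440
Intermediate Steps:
(125 - 37)*(1*0 + 5) = 88*(0 + 5) = 88*5 = 440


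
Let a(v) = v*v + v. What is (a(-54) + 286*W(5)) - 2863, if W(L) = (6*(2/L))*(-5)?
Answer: -3433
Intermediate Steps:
W(L) = -60/L (W(L) = (12/L)*(-5) = -60/L)
a(v) = v + v² (a(v) = v² + v = v + v²)
(a(-54) + 286*W(5)) - 2863 = (-54*(1 - 54) + 286*(-60/5)) - 2863 = (-54*(-53) + 286*(-60*⅕)) - 2863 = (2862 + 286*(-12)) - 2863 = (2862 - 3432) - 2863 = -570 - 2863 = -3433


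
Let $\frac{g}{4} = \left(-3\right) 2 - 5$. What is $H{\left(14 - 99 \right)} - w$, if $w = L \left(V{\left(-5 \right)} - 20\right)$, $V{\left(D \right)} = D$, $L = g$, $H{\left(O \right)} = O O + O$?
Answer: $6040$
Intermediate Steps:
$H{\left(O \right)} = O + O^{2}$ ($H{\left(O \right)} = O^{2} + O = O + O^{2}$)
$g = -44$ ($g = 4 \left(\left(-3\right) 2 - 5\right) = 4 \left(-6 - 5\right) = 4 \left(-11\right) = -44$)
$L = -44$
$w = 1100$ ($w = - 44 \left(-5 - 20\right) = \left(-44\right) \left(-25\right) = 1100$)
$H{\left(14 - 99 \right)} - w = \left(14 - 99\right) \left(1 + \left(14 - 99\right)\right) - 1100 = - 85 \left(1 - 85\right) - 1100 = \left(-85\right) \left(-84\right) - 1100 = 7140 - 1100 = 6040$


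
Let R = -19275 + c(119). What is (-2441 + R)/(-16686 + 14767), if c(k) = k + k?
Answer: 21478/1919 ≈ 11.192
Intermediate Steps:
c(k) = 2*k
R = -19037 (R = -19275 + 2*119 = -19275 + 238 = -19037)
(-2441 + R)/(-16686 + 14767) = (-2441 - 19037)/(-16686 + 14767) = -21478/(-1919) = -21478*(-1/1919) = 21478/1919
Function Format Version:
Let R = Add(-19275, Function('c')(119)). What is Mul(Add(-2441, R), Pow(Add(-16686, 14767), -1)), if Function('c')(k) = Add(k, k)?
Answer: Rational(21478, 1919) ≈ 11.192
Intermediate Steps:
Function('c')(k) = Mul(2, k)
R = -19037 (R = Add(-19275, Mul(2, 119)) = Add(-19275, 238) = -19037)
Mul(Add(-2441, R), Pow(Add(-16686, 14767), -1)) = Mul(Add(-2441, -19037), Pow(Add(-16686, 14767), -1)) = Mul(-21478, Pow(-1919, -1)) = Mul(-21478, Rational(-1, 1919)) = Rational(21478, 1919)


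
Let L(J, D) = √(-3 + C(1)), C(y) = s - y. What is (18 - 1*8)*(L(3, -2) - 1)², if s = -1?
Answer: 10*(1 - I*√5)² ≈ -40.0 - 44.721*I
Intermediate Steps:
C(y) = -1 - y
L(J, D) = I*√5 (L(J, D) = √(-3 + (-1 - 1*1)) = √(-3 + (-1 - 1)) = √(-3 - 2) = √(-5) = I*√5)
(18 - 1*8)*(L(3, -2) - 1)² = (18 - 1*8)*(I*√5 - 1)² = (18 - 8)*(-1 + I*√5)² = 10*(-1 + I*√5)²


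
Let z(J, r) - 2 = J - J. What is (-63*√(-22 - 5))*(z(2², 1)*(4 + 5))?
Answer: -3402*I*√3 ≈ -5892.4*I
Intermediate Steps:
z(J, r) = 2 (z(J, r) = 2 + (J - J) = 2 + 0 = 2)
(-63*√(-22 - 5))*(z(2², 1)*(4 + 5)) = (-63*√(-22 - 5))*(2*(4 + 5)) = (-189*I*√3)*(2*9) = -189*I*√3*18 = -3402*I*√3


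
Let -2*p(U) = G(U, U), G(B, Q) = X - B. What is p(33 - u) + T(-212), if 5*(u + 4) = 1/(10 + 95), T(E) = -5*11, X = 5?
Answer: -40951/1050 ≈ -39.001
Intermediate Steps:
T(E) = -55
u = -2099/525 (u = -4 + 1/(5*(10 + 95)) = -4 + (1/5)/105 = -4 + (1/5)*(1/105) = -4 + 1/525 = -2099/525 ≈ -3.9981)
G(B, Q) = 5 - B
p(U) = -5/2 + U/2 (p(U) = -(5 - U)/2 = -5/2 + U/2)
p(33 - u) + T(-212) = (-5/2 + (33 - 1*(-2099/525))/2) - 55 = (-5/2 + (33 + 2099/525)/2) - 55 = (-5/2 + (1/2)*(19424/525)) - 55 = (-5/2 + 9712/525) - 55 = 16799/1050 - 55 = -40951/1050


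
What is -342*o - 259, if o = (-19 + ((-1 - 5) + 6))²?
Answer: -123721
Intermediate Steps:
o = 361 (o = (-19 + (-6 + 6))² = (-19 + 0)² = (-19)² = 361)
-342*o - 259 = -342*361 - 259 = -123462 - 259 = -123721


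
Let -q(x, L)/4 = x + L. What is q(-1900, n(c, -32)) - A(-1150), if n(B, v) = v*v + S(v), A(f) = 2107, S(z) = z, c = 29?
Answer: 1525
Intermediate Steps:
n(B, v) = v + v² (n(B, v) = v*v + v = v² + v = v + v²)
q(x, L) = -4*L - 4*x (q(x, L) = -4*(x + L) = -4*(L + x) = -4*L - 4*x)
q(-1900, n(c, -32)) - A(-1150) = (-(-128)*(1 - 32) - 4*(-1900)) - 1*2107 = (-(-128)*(-31) + 7600) - 2107 = (-4*992 + 7600) - 2107 = (-3968 + 7600) - 2107 = 3632 - 2107 = 1525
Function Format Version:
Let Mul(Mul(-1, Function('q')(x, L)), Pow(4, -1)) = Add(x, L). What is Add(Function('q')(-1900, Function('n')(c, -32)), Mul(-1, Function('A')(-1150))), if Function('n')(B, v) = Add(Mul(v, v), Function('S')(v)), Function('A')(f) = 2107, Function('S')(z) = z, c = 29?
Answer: 1525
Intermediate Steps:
Function('n')(B, v) = Add(v, Pow(v, 2)) (Function('n')(B, v) = Add(Mul(v, v), v) = Add(Pow(v, 2), v) = Add(v, Pow(v, 2)))
Function('q')(x, L) = Add(Mul(-4, L), Mul(-4, x)) (Function('q')(x, L) = Mul(-4, Add(x, L)) = Mul(-4, Add(L, x)) = Add(Mul(-4, L), Mul(-4, x)))
Add(Function('q')(-1900, Function('n')(c, -32)), Mul(-1, Function('A')(-1150))) = Add(Add(Mul(-4, Mul(-32, Add(1, -32))), Mul(-4, -1900)), Mul(-1, 2107)) = Add(Add(Mul(-4, Mul(-32, -31)), 7600), -2107) = Add(Add(Mul(-4, 992), 7600), -2107) = Add(Add(-3968, 7600), -2107) = Add(3632, -2107) = 1525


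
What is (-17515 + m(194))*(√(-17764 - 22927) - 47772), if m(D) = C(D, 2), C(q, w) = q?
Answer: 827458812 - 17321*I*√40691 ≈ 8.2746e+8 - 3.494e+6*I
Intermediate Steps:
m(D) = D
(-17515 + m(194))*(√(-17764 - 22927) - 47772) = (-17515 + 194)*(√(-17764 - 22927) - 47772) = -17321*(√(-40691) - 47772) = -17321*(I*√40691 - 47772) = -17321*(-47772 + I*√40691) = 827458812 - 17321*I*√40691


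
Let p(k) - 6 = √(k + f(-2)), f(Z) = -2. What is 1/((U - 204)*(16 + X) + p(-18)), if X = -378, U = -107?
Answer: 28147/3169014441 - I*√5/6338028882 ≈ 8.8819e-6 - 3.528e-10*I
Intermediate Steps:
p(k) = 6 + √(-2 + k) (p(k) = 6 + √(k - 2) = 6 + √(-2 + k))
1/((U - 204)*(16 + X) + p(-18)) = 1/((-107 - 204)*(16 - 378) + (6 + √(-2 - 18))) = 1/(-311*(-362) + (6 + √(-20))) = 1/(112582 + (6 + 2*I*√5)) = 1/(112588 + 2*I*√5)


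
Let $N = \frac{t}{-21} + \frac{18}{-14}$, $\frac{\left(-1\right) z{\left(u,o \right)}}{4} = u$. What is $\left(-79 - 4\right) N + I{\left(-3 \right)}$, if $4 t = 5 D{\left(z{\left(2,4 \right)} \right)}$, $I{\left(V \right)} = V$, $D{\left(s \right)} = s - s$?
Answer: $\frac{726}{7} \approx 103.71$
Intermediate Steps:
$z{\left(u,o \right)} = - 4 u$
$D{\left(s \right)} = 0$
$t = 0$ ($t = \frac{5 \cdot 0}{4} = \frac{1}{4} \cdot 0 = 0$)
$N = - \frac{9}{7}$ ($N = \frac{0}{-21} + \frac{18}{-14} = 0 \left(- \frac{1}{21}\right) + 18 \left(- \frac{1}{14}\right) = 0 - \frac{9}{7} = - \frac{9}{7} \approx -1.2857$)
$\left(-79 - 4\right) N + I{\left(-3 \right)} = \left(-79 - 4\right) \left(- \frac{9}{7}\right) - 3 = \left(-83\right) \left(- \frac{9}{7}\right) - 3 = \frac{747}{7} - 3 = \frac{726}{7}$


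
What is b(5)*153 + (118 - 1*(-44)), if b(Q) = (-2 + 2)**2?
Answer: 162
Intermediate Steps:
b(Q) = 0 (b(Q) = 0**2 = 0)
b(5)*153 + (118 - 1*(-44)) = 0*153 + (118 - 1*(-44)) = 0 + (118 + 44) = 0 + 162 = 162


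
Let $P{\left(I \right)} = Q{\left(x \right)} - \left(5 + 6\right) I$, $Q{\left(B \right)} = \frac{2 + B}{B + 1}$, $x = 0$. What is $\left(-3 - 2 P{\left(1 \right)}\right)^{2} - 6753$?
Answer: $-6528$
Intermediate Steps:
$Q{\left(B \right)} = \frac{2 + B}{1 + B}$
$P{\left(I \right)} = 2 - 11 I$ ($P{\left(I \right)} = \frac{2 + 0}{1 + 0} - \left(5 + 6\right) I = 1^{-1} \cdot 2 - 11 I = 1 \cdot 2 - 11 I = 2 - 11 I$)
$\left(-3 - 2 P{\left(1 \right)}\right)^{2} - 6753 = \left(-3 - 2 \left(2 - 11\right)\right)^{2} - 6753 = \left(-3 - -18\right)^{2} - 6753 = \left(-3 + 18\right)^{2} - 6753 = 15^{2} - 6753 = 225 - 6753 = -6528$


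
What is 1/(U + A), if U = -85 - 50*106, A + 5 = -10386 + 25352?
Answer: 1/9576 ≈ 0.00010443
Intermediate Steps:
A = 14961 (A = -5 + (-10386 + 25352) = -5 + 14966 = 14961)
U = -5385 (U = -85 - 5300 = -5385)
1/(U + A) = 1/(-5385 + 14961) = 1/9576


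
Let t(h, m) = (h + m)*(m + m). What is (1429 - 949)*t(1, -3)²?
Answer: 69120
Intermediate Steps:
t(h, m) = 2*m*(h + m) (t(h, m) = (h + m)*(2*m) = 2*m*(h + m))
(1429 - 949)*t(1, -3)² = (1429 - 949)*(2*(-3)*(1 - 3))² = 480*(2*(-3)*(-2))² = 480*12² = 480*144 = 69120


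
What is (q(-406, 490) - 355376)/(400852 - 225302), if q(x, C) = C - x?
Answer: -35448/17555 ≈ -2.0193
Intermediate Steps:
(q(-406, 490) - 355376)/(400852 - 225302) = ((490 - 1*(-406)) - 355376)/(400852 - 225302) = ((490 + 406) - 355376)/175550 = (896 - 355376)*(1/175550) = -354480*1/175550 = -35448/17555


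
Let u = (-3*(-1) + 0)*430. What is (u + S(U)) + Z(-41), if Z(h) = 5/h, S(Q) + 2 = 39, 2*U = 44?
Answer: 54402/41 ≈ 1326.9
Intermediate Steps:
U = 22 (U = (½)*44 = 22)
S(Q) = 37 (S(Q) = -2 + 39 = 37)
u = 1290 (u = (3 + 0)*430 = 3*430 = 1290)
(u + S(U)) + Z(-41) = (1290 + 37) + 5/(-41) = 1327 + 5*(-1/41) = 1327 - 5/41 = 54402/41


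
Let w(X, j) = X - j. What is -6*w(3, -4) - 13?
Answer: -55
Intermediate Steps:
-6*w(3, -4) - 13 = -6*(3 - 1*(-4)) - 13 = -6*(3 + 4) - 13 = -6*7 - 13 = -42 - 13 = -55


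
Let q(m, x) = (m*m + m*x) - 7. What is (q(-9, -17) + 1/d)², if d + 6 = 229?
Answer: 2562586884/49729 ≈ 51531.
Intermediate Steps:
d = 223 (d = -6 + 229 = 223)
q(m, x) = -7 + m² + m*x (q(m, x) = (m² + m*x) - 7 = -7 + m² + m*x)
(q(-9, -17) + 1/d)² = ((-7 + (-9)² - 9*(-17)) + 1/223)² = ((-7 + 81 + 153) + 1/223)² = (227 + 1/223)² = (50622/223)² = 2562586884/49729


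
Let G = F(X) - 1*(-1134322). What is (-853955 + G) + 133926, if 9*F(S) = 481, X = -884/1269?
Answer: 3729118/9 ≈ 4.1435e+5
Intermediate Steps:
X = -884/1269 (X = -884*1/1269 = -884/1269 ≈ -0.69661)
F(S) = 481/9 (F(S) = (⅑)*481 = 481/9)
G = 10209379/9 (G = 481/9 - 1*(-1134322) = 481/9 + 1134322 = 10209379/9 ≈ 1.1344e+6)
(-853955 + G) + 133926 = (-853955 + 10209379/9) + 133926 = 2523784/9 + 133926 = 3729118/9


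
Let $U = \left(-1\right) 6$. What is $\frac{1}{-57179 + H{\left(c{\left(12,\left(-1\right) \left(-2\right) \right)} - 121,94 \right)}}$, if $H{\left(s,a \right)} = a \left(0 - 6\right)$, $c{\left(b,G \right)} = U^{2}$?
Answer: $- \frac{1}{57743} \approx -1.7318 \cdot 10^{-5}$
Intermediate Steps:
$U = -6$
$c{\left(b,G \right)} = 36$ ($c{\left(b,G \right)} = \left(-6\right)^{2} = 36$)
$H{\left(s,a \right)} = - 6 a$ ($H{\left(s,a \right)} = a \left(-6\right) = - 6 a$)
$\frac{1}{-57179 + H{\left(c{\left(12,\left(-1\right) \left(-2\right) \right)} - 121,94 \right)}} = \frac{1}{-57179 - 564} = \frac{1}{-57743} = - \frac{1}{57743}$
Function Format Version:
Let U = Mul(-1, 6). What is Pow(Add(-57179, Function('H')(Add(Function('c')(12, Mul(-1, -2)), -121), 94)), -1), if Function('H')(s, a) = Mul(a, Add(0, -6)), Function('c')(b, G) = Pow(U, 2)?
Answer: Rational(-1, 57743) ≈ -1.7318e-5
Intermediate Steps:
U = -6
Function('c')(b, G) = 36 (Function('c')(b, G) = Pow(-6, 2) = 36)
Function('H')(s, a) = Mul(-6, a) (Function('H')(s, a) = Mul(a, -6) = Mul(-6, a))
Pow(Add(-57179, Function('H')(Add(Function('c')(12, Mul(-1, -2)), -121), 94)), -1) = Pow(Add(-57179, Mul(-6, 94)), -1) = Pow(Add(-57179, -564), -1) = Pow(-57743, -1) = Rational(-1, 57743)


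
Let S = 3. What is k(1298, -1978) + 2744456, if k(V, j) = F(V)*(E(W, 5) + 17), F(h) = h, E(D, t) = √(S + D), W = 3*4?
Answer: 2766522 + 1298*√15 ≈ 2.7715e+6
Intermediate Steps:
W = 12
E(D, t) = √(3 + D)
k(V, j) = V*(17 + √15) (k(V, j) = V*(√(3 + 12) + 17) = V*(√15 + 17) = V*(17 + √15))
k(1298, -1978) + 2744456 = 1298*(17 + √15) + 2744456 = (22066 + 1298*√15) + 2744456 = 2766522 + 1298*√15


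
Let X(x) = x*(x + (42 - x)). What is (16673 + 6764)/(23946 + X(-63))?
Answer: 23437/21300 ≈ 1.1003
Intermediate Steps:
X(x) = 42*x (X(x) = x*42 = 42*x)
(16673 + 6764)/(23946 + X(-63)) = (16673 + 6764)/(23946 + 42*(-63)) = 23437/(23946 - 2646) = 23437/21300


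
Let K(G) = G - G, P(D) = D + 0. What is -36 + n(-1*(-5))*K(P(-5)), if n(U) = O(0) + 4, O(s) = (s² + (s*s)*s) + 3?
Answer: -36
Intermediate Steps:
O(s) = 3 + s² + s³ (O(s) = (s² + s²*s) + 3 = (s² + s³) + 3 = 3 + s² + s³)
P(D) = D
n(U) = 7 (n(U) = (3 + 0² + 0³) + 4 = (3 + 0 + 0) + 4 = 3 + 4 = 7)
K(G) = 0
-36 + n(-1*(-5))*K(P(-5)) = -36 + 7*0 = -36 + 0 = -36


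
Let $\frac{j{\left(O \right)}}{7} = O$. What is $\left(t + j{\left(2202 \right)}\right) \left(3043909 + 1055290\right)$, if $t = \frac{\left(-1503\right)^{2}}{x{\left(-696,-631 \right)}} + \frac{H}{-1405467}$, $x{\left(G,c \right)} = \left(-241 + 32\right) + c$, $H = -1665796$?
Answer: $\frac{2932700885501016383}{56218680} \approx 5.2166 \cdot 10^{10}$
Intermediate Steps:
$j{\left(O \right)} = 7 O$
$x{\left(G,c \right)} = -209 + c$
$t = - \frac{151122063503}{56218680}$ ($t = \frac{\left(-1503\right)^{2}}{-209 - 631} - \frac{1665796}{-1405467} = \frac{2259009}{-840} - - \frac{1665796}{1405467} = 2259009 \left(- \frac{1}{840}\right) + \frac{1665796}{1405467} = - \frac{753003}{280} + \frac{1665796}{1405467} = - \frac{151122063503}{56218680} \approx -2688.1$)
$\left(t + j{\left(2202 \right)}\right) \left(3043909 + 1055290\right) = \left(- \frac{151122063503}{56218680} + 7 \cdot 2202\right) \left(3043909 + 1055290\right) = \left(- \frac{151122063503}{56218680} + 15414\right) 4099199 = \frac{715432670017}{56218680} \cdot 4099199 = \frac{2932700885501016383}{56218680}$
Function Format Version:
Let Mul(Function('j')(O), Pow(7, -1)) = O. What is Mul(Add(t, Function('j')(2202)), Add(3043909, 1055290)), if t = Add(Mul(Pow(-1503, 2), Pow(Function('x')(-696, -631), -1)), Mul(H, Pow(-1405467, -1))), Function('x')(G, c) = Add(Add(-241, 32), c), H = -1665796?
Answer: Rational(2932700885501016383, 56218680) ≈ 5.2166e+10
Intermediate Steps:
Function('j')(O) = Mul(7, O)
Function('x')(G, c) = Add(-209, c)
t = Rational(-151122063503, 56218680) (t = Add(Mul(Pow(-1503, 2), Pow(Add(-209, -631), -1)), Mul(-1665796, Pow(-1405467, -1))) = Add(Mul(2259009, Pow(-840, -1)), Mul(-1665796, Rational(-1, 1405467))) = Add(Mul(2259009, Rational(-1, 840)), Rational(1665796, 1405467)) = Add(Rational(-753003, 280), Rational(1665796, 1405467)) = Rational(-151122063503, 56218680) ≈ -2688.1)
Mul(Add(t, Function('j')(2202)), Add(3043909, 1055290)) = Mul(Add(Rational(-151122063503, 56218680), Mul(7, 2202)), Add(3043909, 1055290)) = Mul(Add(Rational(-151122063503, 56218680), 15414), 4099199) = Mul(Rational(715432670017, 56218680), 4099199) = Rational(2932700885501016383, 56218680)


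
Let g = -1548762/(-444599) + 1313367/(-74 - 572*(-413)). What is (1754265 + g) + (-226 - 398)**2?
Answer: 225077657715193635/104997389038 ≈ 2.1436e+6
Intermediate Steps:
g = 949680386277/104997389038 (g = -1548762*(-1/444599) + 1313367/(-74 + 236236) = 1548762/444599 + 1313367/236162 = 949680386277/104997389038 ≈ 9.0448)
(1754265 + g) + (-226 - 398)**2 = (1754265 + 949680386277/104997389038) + (-226 - 398)**2 = 184194194361133347/104997389038 + (-624)**2 = 184194194361133347/104997389038 + 389376 = 225077657715193635/104997389038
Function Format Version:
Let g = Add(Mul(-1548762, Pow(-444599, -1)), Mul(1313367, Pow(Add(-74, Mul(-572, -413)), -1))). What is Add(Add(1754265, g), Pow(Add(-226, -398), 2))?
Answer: Rational(225077657715193635, 104997389038) ≈ 2.1436e+6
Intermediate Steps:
g = Rational(949680386277, 104997389038) (g = Add(Mul(-1548762, Rational(-1, 444599)), Mul(1313367, Pow(Add(-74, 236236), -1))) = Add(Rational(1548762, 444599), Mul(1313367, Pow(236162, -1))) = Add(Rational(1548762, 444599), Mul(1313367, Rational(1, 236162))) = Add(Rational(1548762, 444599), Rational(1313367, 236162)) = Rational(949680386277, 104997389038) ≈ 9.0448)
Add(Add(1754265, g), Pow(Add(-226, -398), 2)) = Add(Add(1754265, Rational(949680386277, 104997389038)), Pow(Add(-226, -398), 2)) = Add(Rational(184194194361133347, 104997389038), Pow(-624, 2)) = Add(Rational(184194194361133347, 104997389038), 389376) = Rational(225077657715193635, 104997389038)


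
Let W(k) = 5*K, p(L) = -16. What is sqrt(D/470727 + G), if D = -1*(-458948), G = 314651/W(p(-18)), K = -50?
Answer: I*sqrt(77408431776399310)/7845450 ≈ 35.463*I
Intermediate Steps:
W(k) = -250 (W(k) = 5*(-50) = -250)
G = -314651/250 (G = 314651/(-250) = 314651*(-1/250) = -314651/250 ≈ -1258.6)
D = 458948
sqrt(D/470727 + G) = sqrt(458948/470727 - 314651/250) = sqrt(-147999984277/117681750) = I*sqrt(77408431776399310)/7845450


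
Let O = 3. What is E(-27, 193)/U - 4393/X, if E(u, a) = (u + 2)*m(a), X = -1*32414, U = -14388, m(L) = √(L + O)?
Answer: 9318923/58296579 ≈ 0.15985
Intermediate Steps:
m(L) = √(3 + L) (m(L) = √(L + 3) = √(3 + L))
X = -32414
E(u, a) = √(3 + a)*(2 + u) (E(u, a) = (u + 2)*√(3 + a) = (2 + u)*√(3 + a) = √(3 + a)*(2 + u))
E(-27, 193)/U - 4393/X = (√(3 + 193)*(2 - 27))/(-14388) - 4393/(-32414) = (√196*(-25))*(-1/14388) - 4393*(-1/32414) = (14*(-25))*(-1/14388) + 4393/32414 = -350*(-1/14388) + 4393/32414 = 175/7194 + 4393/32414 = 9318923/58296579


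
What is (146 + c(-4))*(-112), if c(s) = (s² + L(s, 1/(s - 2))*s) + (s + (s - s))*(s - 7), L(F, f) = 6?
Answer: -20384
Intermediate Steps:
c(s) = s² + 6*s + s*(-7 + s) (c(s) = (s² + 6*s) + (s + (s - s))*(s - 7) = (s² + 6*s) + (s + 0)*(-7 + s) = (s² + 6*s) + s*(-7 + s) = s² + 6*s + s*(-7 + s))
(146 + c(-4))*(-112) = (146 - 4*(-1 + 2*(-4)))*(-112) = (146 - 4*(-1 - 8))*(-112) = (146 - 4*(-9))*(-112) = (146 + 36)*(-112) = 182*(-112) = -20384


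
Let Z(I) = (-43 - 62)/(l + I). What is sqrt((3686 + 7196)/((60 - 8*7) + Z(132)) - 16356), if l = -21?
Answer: I*sqrt(163352122)/113 ≈ 113.11*I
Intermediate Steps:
Z(I) = -105/(-21 + I) (Z(I) = (-43 - 62)/(-21 + I) = -105/(-21 + I))
sqrt((3686 + 7196)/((60 - 8*7) + Z(132)) - 16356) = sqrt((3686 + 7196)/((60 - 8*7) - 105/(-21 + 132)) - 16356) = sqrt(10882/((60 - 56) - 105/111) - 16356) = sqrt(10882/(4 - 105*1/111) - 16356) = sqrt(10882/(4 - 35/37) - 16356) = sqrt(10882/(113/37) - 16356) = sqrt(10882*(37/113) - 16356) = sqrt(402634/113 - 16356) = sqrt(-1445594/113) = I*sqrt(163352122)/113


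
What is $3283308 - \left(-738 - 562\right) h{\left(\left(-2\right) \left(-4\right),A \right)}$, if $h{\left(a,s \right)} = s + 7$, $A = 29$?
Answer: $3330108$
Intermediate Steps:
$h{\left(a,s \right)} = 7 + s$
$3283308 - \left(-738 - 562\right) h{\left(\left(-2\right) \left(-4\right),A \right)} = 3283308 - \left(-738 - 562\right) \left(7 + 29\right) = 3283308 - \left(-1300\right) 36 = 3283308 - -46800 = 3283308 + 46800 = 3330108$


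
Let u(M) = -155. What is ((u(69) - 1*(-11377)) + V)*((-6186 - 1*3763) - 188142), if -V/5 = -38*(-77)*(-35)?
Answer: -103655473752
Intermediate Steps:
V = 512050 (V = -5*(-38*(-77))*(-35) = -14630*(-35) = -5*(-102410) = 512050)
((u(69) - 1*(-11377)) + V)*((-6186 - 1*3763) - 188142) = ((-155 - 1*(-11377)) + 512050)*((-6186 - 1*3763) - 188142) = ((-155 + 11377) + 512050)*((-6186 - 3763) - 188142) = (11222 + 512050)*(-9949 - 188142) = 523272*(-198091) = -103655473752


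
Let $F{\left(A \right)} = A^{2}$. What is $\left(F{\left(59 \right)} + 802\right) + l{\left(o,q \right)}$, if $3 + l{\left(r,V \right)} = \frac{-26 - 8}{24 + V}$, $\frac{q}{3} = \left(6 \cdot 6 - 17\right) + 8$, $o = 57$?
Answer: $\frac{449366}{105} \approx 4279.7$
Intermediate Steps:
$q = 81$ ($q = 3 \left(\left(6 \cdot 6 - 17\right) + 8\right) = 3 \left(\left(36 - 17\right) + 8\right) = 3 \left(19 + 8\right) = 3 \cdot 27 = 81$)
$l{\left(r,V \right)} = -3 - \frac{34}{24 + V}$ ($l{\left(r,V \right)} = -3 + \frac{-26 - 8}{24 + V} = -3 - \frac{34}{24 + V}$)
$\left(F{\left(59 \right)} + 802\right) + l{\left(o,q \right)} = \left(59^{2} + 802\right) + \frac{-106 - 243}{24 + 81} = \left(3481 + 802\right) + \frac{-106 - 243}{105} = 4283 + \frac{1}{105} \left(-349\right) = 4283 - \frac{349}{105} = \frac{449366}{105}$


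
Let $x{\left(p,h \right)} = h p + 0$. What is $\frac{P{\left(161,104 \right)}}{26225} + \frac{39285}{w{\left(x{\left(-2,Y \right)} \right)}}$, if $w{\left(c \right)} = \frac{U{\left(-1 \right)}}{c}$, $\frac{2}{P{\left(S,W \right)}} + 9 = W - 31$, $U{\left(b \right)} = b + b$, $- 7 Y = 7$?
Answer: $- \frac{32967971999}{839200} \approx -39285.0$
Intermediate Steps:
$Y = -1$ ($Y = \left(- \frac{1}{7}\right) 7 = -1$)
$U{\left(b \right)} = 2 b$
$x{\left(p,h \right)} = h p$
$P{\left(S,W \right)} = \frac{2}{-40 + W}$ ($P{\left(S,W \right)} = \frac{2}{-9 + \left(W - 31\right)} = \frac{2}{-9 + \left(-31 + W\right)} = \frac{2}{-40 + W}$)
$w{\left(c \right)} = - \frac{2}{c}$ ($w{\left(c \right)} = \frac{2 \left(-1\right)}{c} = - \frac{2}{c}$)
$\frac{P{\left(161,104 \right)}}{26225} + \frac{39285}{w{\left(x{\left(-2,Y \right)} \right)}} = \frac{2 \frac{1}{-40 + 104}}{26225} + \frac{39285}{\left(-2\right) \frac{1}{\left(-1\right) \left(-2\right)}} = \frac{2}{64} \cdot \frac{1}{26225} + \frac{39285}{\left(-2\right) \frac{1}{2}} = 2 \cdot \frac{1}{64} \cdot \frac{1}{26225} + \frac{39285}{\left(-2\right) \frac{1}{2}} = \frac{1}{32} \cdot \frac{1}{26225} + \frac{39285}{-1} = \frac{1}{839200} + 39285 \left(-1\right) = \frac{1}{839200} - 39285 = - \frac{32967971999}{839200}$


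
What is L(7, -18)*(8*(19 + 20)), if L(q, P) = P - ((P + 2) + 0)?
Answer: -624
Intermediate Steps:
L(q, P) = -2 (L(q, P) = P - ((2 + P) + 0) = P - (2 + P) = P + (-2 - P) = -2)
L(7, -18)*(8*(19 + 20)) = -16*(19 + 20) = -16*39 = -2*312 = -624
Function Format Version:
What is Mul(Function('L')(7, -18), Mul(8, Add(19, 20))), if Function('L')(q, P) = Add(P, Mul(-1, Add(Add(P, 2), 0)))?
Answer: -624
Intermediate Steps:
Function('L')(q, P) = -2 (Function('L')(q, P) = Add(P, Mul(-1, Add(Add(2, P), 0))) = Add(P, Mul(-1, Add(2, P))) = Add(P, Add(-2, Mul(-1, P))) = -2)
Mul(Function('L')(7, -18), Mul(8, Add(19, 20))) = Mul(-2, Mul(8, Add(19, 20))) = Mul(-2, Mul(8, 39)) = Mul(-2, 312) = -624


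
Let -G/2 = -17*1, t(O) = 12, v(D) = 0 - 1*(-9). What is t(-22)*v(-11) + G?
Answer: 142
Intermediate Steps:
v(D) = 9 (v(D) = 0 + 9 = 9)
G = 34 (G = -(-34) = -2*(-17) = 34)
t(-22)*v(-11) + G = 12*9 + 34 = 108 + 34 = 142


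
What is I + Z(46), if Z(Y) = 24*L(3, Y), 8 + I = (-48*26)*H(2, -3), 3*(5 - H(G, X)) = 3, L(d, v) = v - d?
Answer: -3968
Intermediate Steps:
H(G, X) = 4 (H(G, X) = 5 - ⅓*3 = 5 - 1 = 4)
I = -5000 (I = -8 - 48*26*4 = -8 - 1248*4 = -8 - 4992 = -5000)
Z(Y) = -72 + 24*Y (Z(Y) = 24*(Y - 1*3) = 24*(Y - 3) = 24*(-3 + Y) = -72 + 24*Y)
I + Z(46) = -5000 + (-72 + 24*46) = -5000 + (-72 + 1104) = -5000 + 1032 = -3968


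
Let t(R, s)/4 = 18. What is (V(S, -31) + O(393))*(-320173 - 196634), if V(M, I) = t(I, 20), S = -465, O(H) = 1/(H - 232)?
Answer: -5991343551/161 ≈ -3.7213e+7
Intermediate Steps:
t(R, s) = 72 (t(R, s) = 4*18 = 72)
O(H) = 1/(-232 + H)
V(M, I) = 72
(V(S, -31) + O(393))*(-320173 - 196634) = (72 + 1/(-232 + 393))*(-320173 - 196634) = (72 + 1/161)*(-516807) = (11593/161)*(-516807) = -5991343551/161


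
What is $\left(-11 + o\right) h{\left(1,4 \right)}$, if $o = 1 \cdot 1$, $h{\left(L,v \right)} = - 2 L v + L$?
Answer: $70$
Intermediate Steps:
$h{\left(L,v \right)} = L - 2 L v$ ($h{\left(L,v \right)} = - 2 L v + L = L - 2 L v$)
$o = 1$
$\left(-11 + o\right) h{\left(1,4 \right)} = \left(-11 + 1\right) 1 \left(1 - 8\right) = - 10 \cdot 1 \left(1 - 8\right) = - 10 \cdot 1 \left(-7\right) = \left(-10\right) \left(-7\right) = 70$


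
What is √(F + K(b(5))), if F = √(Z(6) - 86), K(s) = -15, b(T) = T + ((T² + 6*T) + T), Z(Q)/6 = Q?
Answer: √(-15 + 5*I*√2) ≈ 0.8897 + 3.9739*I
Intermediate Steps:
Z(Q) = 6*Q
b(T) = T² + 8*T (b(T) = T + (T² + 7*T) = T² + 8*T)
F = 5*I*√2 (F = √(6*6 - 86) = √(36 - 86) = √(-50) = 5*I*√2 ≈ 7.0711*I)
√(F + K(b(5))) = √(5*I*√2 - 15) = √(-15 + 5*I*√2)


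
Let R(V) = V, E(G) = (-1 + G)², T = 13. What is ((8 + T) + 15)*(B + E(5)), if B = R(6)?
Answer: 792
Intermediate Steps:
B = 6
((8 + T) + 15)*(B + E(5)) = ((8 + 13) + 15)*(6 + (-1 + 5)²) = (21 + 15)*(6 + 4²) = 36*(6 + 16) = 36*22 = 792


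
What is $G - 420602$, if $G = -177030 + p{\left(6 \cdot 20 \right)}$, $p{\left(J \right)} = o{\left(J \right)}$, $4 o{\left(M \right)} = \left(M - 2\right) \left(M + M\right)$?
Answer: $-590552$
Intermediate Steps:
$o{\left(M \right)} = \frac{M \left(-2 + M\right)}{2}$ ($o{\left(M \right)} = \frac{\left(M - 2\right) \left(M + M\right)}{4} = \frac{\left(-2 + M\right) 2 M}{4} = \frac{2 M \left(-2 + M\right)}{4} = \frac{M \left(-2 + M\right)}{2}$)
$p{\left(J \right)} = \frac{J \left(-2 + J\right)}{2}$
$G = -169950$ ($G = -177030 + \frac{6 \cdot 20 \left(-2 + 6 \cdot 20\right)}{2} = -177030 + \frac{1}{2} \cdot 120 \left(-2 + 120\right) = -177030 + \frac{1}{2} \cdot 120 \cdot 118 = -177030 + 7080 = -169950$)
$G - 420602 = -169950 - 420602 = -590552$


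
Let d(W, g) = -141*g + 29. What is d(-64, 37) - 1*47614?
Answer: -52802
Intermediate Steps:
d(W, g) = 29 - 141*g
d(-64, 37) - 1*47614 = (29 - 141*37) - 1*47614 = (29 - 5217) - 47614 = -5188 - 47614 = -52802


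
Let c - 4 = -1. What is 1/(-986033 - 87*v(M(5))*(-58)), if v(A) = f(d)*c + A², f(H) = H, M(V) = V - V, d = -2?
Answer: -1/1016309 ≈ -9.8395e-7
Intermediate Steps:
c = 3 (c = 4 - 1 = 3)
M(V) = 0
v(A) = -6 + A² (v(A) = -2*3 + A² = -6 + A²)
1/(-986033 - 87*v(M(5))*(-58)) = 1/(-986033 - 87*(-6 + 0²)*(-58)) = 1/(-986033 - 87*(-6 + 0)*(-58)) = 1/(-986033 - 87*(-6)*(-58)) = 1/(-986033 + 522*(-58)) = 1/(-986033 - 30276) = 1/(-1016309) = -1/1016309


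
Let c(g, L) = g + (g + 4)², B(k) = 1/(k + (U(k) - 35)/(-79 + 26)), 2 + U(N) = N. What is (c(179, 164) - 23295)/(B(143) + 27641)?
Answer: 1462593/3897382 ≈ 0.37528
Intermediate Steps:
U(N) = -2 + N
B(k) = 1/(37/53 + 52*k/53) (B(k) = 1/(k + ((-2 + k) - 35)/(-79 + 26)) = 1/(k + (-37 + k)/(-53)) = 1/(k + (-37 + k)*(-1/53)) = 1/(k + (37/53 - k/53)) = 1/(37/53 + 52*k/53))
c(g, L) = g + (4 + g)²
(c(179, 164) - 23295)/(B(143) + 27641) = ((179 + (4 + 179)²) - 23295)/(53/(37 + 52*143) + 27641) = ((179 + 183²) - 23295)/(53/(37 + 7436) + 27641) = ((179 + 33489) - 23295)/(53/7473 + 27641) = (33668 - 23295)/(53*(1/7473) + 27641) = 10373/(1/141 + 27641) = 10373/(3897382/141) = 10373*(141/3897382) = 1462593/3897382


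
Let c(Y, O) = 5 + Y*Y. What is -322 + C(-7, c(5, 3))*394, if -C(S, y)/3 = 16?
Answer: -19234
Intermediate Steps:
c(Y, O) = 5 + Y²
C(S, y) = -48 (C(S, y) = -3*16 = -48)
-322 + C(-7, c(5, 3))*394 = -322 - 48*394 = -322 - 18912 = -19234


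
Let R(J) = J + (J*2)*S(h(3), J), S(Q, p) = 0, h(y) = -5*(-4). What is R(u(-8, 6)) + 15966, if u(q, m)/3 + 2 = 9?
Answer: 15987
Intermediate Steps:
h(y) = 20
u(q, m) = 21 (u(q, m) = -6 + 3*9 = -6 + 27 = 21)
R(J) = J (R(J) = J + (J*2)*0 = J + (2*J)*0 = J + 0 = J)
R(u(-8, 6)) + 15966 = 21 + 15966 = 15987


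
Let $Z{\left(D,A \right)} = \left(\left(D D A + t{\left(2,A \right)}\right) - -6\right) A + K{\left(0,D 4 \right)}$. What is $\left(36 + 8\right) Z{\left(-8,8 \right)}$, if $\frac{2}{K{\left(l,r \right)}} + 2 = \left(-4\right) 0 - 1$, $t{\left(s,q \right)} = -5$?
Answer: $\frac{541640}{3} \approx 1.8055 \cdot 10^{5}$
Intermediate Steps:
$K{\left(l,r \right)} = - \frac{2}{3}$ ($K{\left(l,r \right)} = \frac{2}{-2 - 1} = \frac{2}{-3} = 2 \left(- \frac{1}{3}\right) = - \frac{2}{3}$)
$Z{\left(D,A \right)} = - \frac{2}{3} + A \left(1 + A D^{2}\right)$ ($Z{\left(D,A \right)} = \left(\left(D D A - 5\right) - -6\right) A - \frac{2}{3} = \left(\left(D^{2} A - 5\right) + 6\right) A - \frac{2}{3} = \left(\left(A D^{2} - 5\right) + 6\right) A - \frac{2}{3} = \left(\left(-5 + A D^{2}\right) + 6\right) A - \frac{2}{3} = \left(1 + A D^{2}\right) A - \frac{2}{3} = A \left(1 + A D^{2}\right) - \frac{2}{3} = - \frac{2}{3} + A \left(1 + A D^{2}\right)$)
$\left(36 + 8\right) Z{\left(-8,8 \right)} = \left(36 + 8\right) \left(- \frac{2}{3} + 8 + 8^{2} \left(-8\right)^{2}\right) = 44 \left(- \frac{2}{3} + 8 + 64 \cdot 64\right) = 44 \left(- \frac{2}{3} + 8 + 4096\right) = 44 \cdot \frac{12310}{3} = \frac{541640}{3}$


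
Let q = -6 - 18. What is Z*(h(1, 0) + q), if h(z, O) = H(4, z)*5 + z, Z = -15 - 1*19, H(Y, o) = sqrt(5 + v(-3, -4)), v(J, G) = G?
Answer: 612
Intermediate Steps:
q = -24
H(Y, o) = 1 (H(Y, o) = sqrt(5 - 4) = sqrt(1) = 1)
Z = -34 (Z = -15 - 19 = -34)
h(z, O) = 5 + z (h(z, O) = 1*5 + z = 5 + z)
Z*(h(1, 0) + q) = -34*((5 + 1) - 24) = -34*(6 - 24) = -34*(-18) = 612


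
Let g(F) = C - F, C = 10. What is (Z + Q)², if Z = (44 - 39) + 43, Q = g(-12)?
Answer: 4900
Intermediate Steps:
g(F) = 10 - F
Q = 22 (Q = 10 - 1*(-12) = 10 + 12 = 22)
Z = 48 (Z = 5 + 43 = 48)
(Z + Q)² = (48 + 22)² = 70² = 4900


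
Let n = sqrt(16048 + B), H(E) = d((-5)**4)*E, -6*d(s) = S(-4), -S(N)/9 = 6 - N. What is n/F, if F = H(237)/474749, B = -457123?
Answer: 474749*I*sqrt(17643)/711 ≈ 88691.0*I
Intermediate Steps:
S(N) = -54 + 9*N (S(N) = -9*(6 - N) = -54 + 9*N)
d(s) = 15 (d(s) = -(-54 + 9*(-4))/6 = -(-54 - 36)/6 = -1/6*(-90) = 15)
H(E) = 15*E
F = 3555/474749 (F = (15*237)/474749 = 3555*(1/474749) = 3555/474749 ≈ 0.0074882)
n = 5*I*sqrt(17643) (n = sqrt(16048 - 457123) = sqrt(-441075) = 5*I*sqrt(17643) ≈ 664.13*I)
n/F = (5*I*sqrt(17643))/(3555/474749) = (5*I*sqrt(17643))*(474749/3555) = 474749*I*sqrt(17643)/711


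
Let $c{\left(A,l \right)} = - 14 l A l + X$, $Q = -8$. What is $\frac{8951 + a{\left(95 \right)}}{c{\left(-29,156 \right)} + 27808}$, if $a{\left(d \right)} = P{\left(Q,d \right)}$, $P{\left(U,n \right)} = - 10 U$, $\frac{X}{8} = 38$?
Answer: $\frac{9031}{9908528} \approx 0.00091144$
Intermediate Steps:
$X = 304$ ($X = 8 \cdot 38 = 304$)
$c{\left(A,l \right)} = 304 - 14 A l^{2}$ ($c{\left(A,l \right)} = - 14 l A l + 304 = - 14 A l l + 304 = - 14 A l^{2} + 304 = 304 - 14 A l^{2}$)
$a{\left(d \right)} = 80$ ($a{\left(d \right)} = \left(-10\right) \left(-8\right) = 80$)
$\frac{8951 + a{\left(95 \right)}}{c{\left(-29,156 \right)} + 27808} = \frac{8951 + 80}{\left(304 - - 406 \cdot 156^{2}\right) + 27808} = \frac{9031}{\left(304 - \left(-406\right) 24336\right) + 27808} = \frac{9031}{\left(304 + 9880416\right) + 27808} = \frac{9031}{9880720 + 27808} = \frac{9031}{9908528}$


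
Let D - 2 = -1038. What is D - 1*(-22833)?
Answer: 21797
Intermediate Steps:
D = -1036 (D = 2 - 1038 = -1036)
D - 1*(-22833) = -1036 - 1*(-22833) = -1036 + 22833 = 21797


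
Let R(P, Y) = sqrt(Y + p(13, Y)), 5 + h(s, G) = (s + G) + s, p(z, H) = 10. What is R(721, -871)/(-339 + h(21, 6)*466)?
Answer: I*sqrt(861)/19699 ≈ 0.0014896*I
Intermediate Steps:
h(s, G) = -5 + G + 2*s (h(s, G) = -5 + ((s + G) + s) = -5 + ((G + s) + s) = -5 + (G + 2*s) = -5 + G + 2*s)
R(P, Y) = sqrt(10 + Y) (R(P, Y) = sqrt(Y + 10) = sqrt(10 + Y))
R(721, -871)/(-339 + h(21, 6)*466) = sqrt(10 - 871)/(-339 + (-5 + 6 + 2*21)*466) = sqrt(-861)/(-339 + (-5 + 6 + 42)*466) = (I*sqrt(861))/(-339 + 43*466) = (I*sqrt(861))/(-339 + 20038) = (I*sqrt(861))/19699 = (I*sqrt(861))*(1/19699) = I*sqrt(861)/19699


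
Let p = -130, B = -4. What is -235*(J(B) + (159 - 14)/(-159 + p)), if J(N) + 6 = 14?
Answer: -509245/289 ≈ -1762.1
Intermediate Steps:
J(N) = 8 (J(N) = -6 + 14 = 8)
-235*(J(B) + (159 - 14)/(-159 + p)) = -235*(8 + (159 - 14)/(-159 - 130)) = -235*(8 + 145/(-289)) = -235*(8 + 145*(-1/289)) = -235*(8 - 145/289) = -235*2167/289 = -509245/289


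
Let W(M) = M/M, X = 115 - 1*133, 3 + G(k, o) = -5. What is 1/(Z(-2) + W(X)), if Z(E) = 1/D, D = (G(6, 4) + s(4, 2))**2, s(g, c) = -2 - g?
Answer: 196/197 ≈ 0.99492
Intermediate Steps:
G(k, o) = -8 (G(k, o) = -3 - 5 = -8)
X = -18 (X = 115 - 133 = -18)
D = 196 (D = (-8 + (-2 - 1*4))**2 = (-8 + (-2 - 4))**2 = (-8 - 6)**2 = (-14)**2 = 196)
W(M) = 1
Z(E) = 1/196
1/(Z(-2) + W(X)) = 1/(1/196 + 1) = 1/(197/196) = 196/197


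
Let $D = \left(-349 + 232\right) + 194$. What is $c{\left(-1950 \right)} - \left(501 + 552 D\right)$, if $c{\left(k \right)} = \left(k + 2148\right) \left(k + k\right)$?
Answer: $-815205$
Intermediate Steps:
$D = 77$ ($D = -117 + 194 = 77$)
$c{\left(k \right)} = 2 k \left(2148 + k\right)$ ($c{\left(k \right)} = \left(2148 + k\right) 2 k = 2 k \left(2148 + k\right)$)
$c{\left(-1950 \right)} - \left(501 + 552 D\right) = 2 \left(-1950\right) \left(2148 - 1950\right) - \left(501 + 552 \cdot 77\right) = 2 \left(-1950\right) 198 - \left(501 + 42504\right) = -772200 - 43005 = -815205$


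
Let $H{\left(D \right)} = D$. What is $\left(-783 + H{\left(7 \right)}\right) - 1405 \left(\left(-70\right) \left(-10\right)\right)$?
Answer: $-984276$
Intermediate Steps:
$\left(-783 + H{\left(7 \right)}\right) - 1405 \left(\left(-70\right) \left(-10\right)\right) = \left(-783 + 7\right) - 1405 \left(\left(-70\right) \left(-10\right)\right) = -776 - 983500 = -984276$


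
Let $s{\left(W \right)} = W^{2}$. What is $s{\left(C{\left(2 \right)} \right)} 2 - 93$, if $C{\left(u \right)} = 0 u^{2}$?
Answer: $-93$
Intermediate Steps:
$C{\left(u \right)} = 0$
$s{\left(C{\left(2 \right)} \right)} 2 - 93 = 0^{2} \cdot 2 - 93 = 0 \cdot 2 - 93 = 0 - 93 = -93$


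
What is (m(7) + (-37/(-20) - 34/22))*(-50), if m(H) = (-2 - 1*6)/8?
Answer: 765/22 ≈ 34.773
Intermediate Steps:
m(H) = -1 (m(H) = (-2 - 6)*(1/8) = -8*1/8 = -1)
(m(7) + (-37/(-20) - 34/22))*(-50) = (-1 + (-37/(-20) - 34/22))*(-50) = (-1 + (-37*(-1/20) - 34*1/22))*(-50) = (-1 + (37/20 - 17/11))*(-50) = (-1 + 67/220)*(-50) = -153/220*(-50) = 765/22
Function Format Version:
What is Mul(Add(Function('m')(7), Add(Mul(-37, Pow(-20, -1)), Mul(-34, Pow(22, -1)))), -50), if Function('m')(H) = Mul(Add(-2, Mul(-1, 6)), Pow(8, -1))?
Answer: Rational(765, 22) ≈ 34.773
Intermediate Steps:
Function('m')(H) = -1 (Function('m')(H) = Mul(Add(-2, -6), Rational(1, 8)) = Mul(-8, Rational(1, 8)) = -1)
Mul(Add(Function('m')(7), Add(Mul(-37, Pow(-20, -1)), Mul(-34, Pow(22, -1)))), -50) = Mul(Add(-1, Add(Mul(-37, Pow(-20, -1)), Mul(-34, Pow(22, -1)))), -50) = Mul(Add(-1, Add(Mul(-37, Rational(-1, 20)), Mul(-34, Rational(1, 22)))), -50) = Mul(Add(-1, Add(Rational(37, 20), Rational(-17, 11))), -50) = Mul(Add(-1, Rational(67, 220)), -50) = Mul(Rational(-153, 220), -50) = Rational(765, 22)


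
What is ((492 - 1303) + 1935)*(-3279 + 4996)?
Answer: 1929908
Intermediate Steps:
((492 - 1303) + 1935)*(-3279 + 4996) = (-811 + 1935)*1717 = 1124*1717 = 1929908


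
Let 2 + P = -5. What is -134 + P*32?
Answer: -358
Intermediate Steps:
P = -7 (P = -2 - 5 = -7)
-134 + P*32 = -134 - 7*32 = -134 - 224 = -358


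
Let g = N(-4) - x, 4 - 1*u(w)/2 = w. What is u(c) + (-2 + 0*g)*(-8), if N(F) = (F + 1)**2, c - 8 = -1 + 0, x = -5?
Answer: 10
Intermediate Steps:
c = 7 (c = 8 + (-1 + 0) = 8 - 1 = 7)
u(w) = 8 - 2*w
N(F) = (1 + F)**2
g = 14 (g = (1 - 4)**2 - 1*(-5) = (-3)**2 + 5 = 9 + 5 = 14)
u(c) + (-2 + 0*g)*(-8) = (8 - 2*7) + (-2 + 0*14)*(-8) = (8 - 14) + (-2 + 0)*(-8) = -6 - 2*(-8) = -6 + 16 = 10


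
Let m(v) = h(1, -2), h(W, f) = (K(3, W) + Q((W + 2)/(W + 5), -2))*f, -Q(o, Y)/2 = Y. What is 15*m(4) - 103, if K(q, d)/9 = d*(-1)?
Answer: 47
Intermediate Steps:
K(q, d) = -9*d (K(q, d) = 9*(d*(-1)) = 9*(-d) = -9*d)
Q(o, Y) = -2*Y
h(W, f) = f*(4 - 9*W) (h(W, f) = (-9*W - 2*(-2))*f = (-9*W + 4)*f = (4 - 9*W)*f = f*(4 - 9*W))
m(v) = 10 (m(v) = -2*(4 - 9*1) = -2*(4 - 9) = -2*(-5) = 10)
15*m(4) - 103 = 15*10 - 103 = 150 - 103 = 47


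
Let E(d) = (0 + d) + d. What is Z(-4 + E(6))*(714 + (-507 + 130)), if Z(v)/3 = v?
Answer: 8088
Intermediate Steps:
E(d) = 2*d (E(d) = d + d = 2*d)
Z(v) = 3*v
Z(-4 + E(6))*(714 + (-507 + 130)) = (3*(-4 + 2*6))*(714 + (-507 + 130)) = (3*(-4 + 12))*(714 - 377) = (3*8)*337 = 24*337 = 8088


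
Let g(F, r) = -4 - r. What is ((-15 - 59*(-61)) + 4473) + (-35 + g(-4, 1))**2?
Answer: 9657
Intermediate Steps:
((-15 - 59*(-61)) + 4473) + (-35 + g(-4, 1))**2 = ((-15 - 59*(-61)) + 4473) + (-35 + (-4 - 1*1))**2 = ((-15 + 3599) + 4473) + (-35 + (-4 - 1))**2 = (3584 + 4473) + (-35 - 5)**2 = 8057 + (-40)**2 = 8057 + 1600 = 9657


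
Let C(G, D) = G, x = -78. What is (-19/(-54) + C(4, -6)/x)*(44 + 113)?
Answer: 33127/702 ≈ 47.189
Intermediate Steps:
(-19/(-54) + C(4, -6)/x)*(44 + 113) = (-19/(-54) + 4/(-78))*(44 + 113) = (-19*(-1/54) + 4*(-1/78))*157 = (19/54 - 2/39)*157 = (211/702)*157 = 33127/702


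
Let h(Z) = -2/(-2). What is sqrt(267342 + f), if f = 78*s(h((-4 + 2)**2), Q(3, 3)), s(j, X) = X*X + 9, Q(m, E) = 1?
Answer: sqrt(268122) ≈ 517.80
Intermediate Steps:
h(Z) = 1 (h(Z) = -2*(-1/2) = 1)
s(j, X) = 9 + X**2 (s(j, X) = X**2 + 9 = 9 + X**2)
f = 780 (f = 78*(9 + 1**2) = 78*(9 + 1) = 78*10 = 780)
sqrt(267342 + f) = sqrt(267342 + 780) = sqrt(268122)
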